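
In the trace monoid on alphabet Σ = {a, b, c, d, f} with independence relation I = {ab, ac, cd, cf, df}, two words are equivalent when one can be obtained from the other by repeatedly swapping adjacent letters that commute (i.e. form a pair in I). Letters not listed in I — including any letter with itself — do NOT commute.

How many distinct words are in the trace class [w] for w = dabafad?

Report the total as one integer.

3

drop 0:d onto floor
drop 1:a onto {0:d}
drop 2:b onto {0:d}
drop 3:a onto {1:a}
drop 4:f onto {2:b, 3:a}
drop 5:a onto {4:f}
drop 6:d onto {5:a}
ground layer = {0:d}
drop-orders for the pieces not yet dropped (sum over which currently-grounded one goes next):
  1 to go: {6} 1
  2 to go: {5,6} 1
  3 to go: {4,5,6} 1
  4 to go: {2,4,5,6} 1  {3,4,5,6} 1
  5 to go: {1,3,4,5,6} 1  {2,3,4,5,6} 2
  if 0:d drops first: 3 orders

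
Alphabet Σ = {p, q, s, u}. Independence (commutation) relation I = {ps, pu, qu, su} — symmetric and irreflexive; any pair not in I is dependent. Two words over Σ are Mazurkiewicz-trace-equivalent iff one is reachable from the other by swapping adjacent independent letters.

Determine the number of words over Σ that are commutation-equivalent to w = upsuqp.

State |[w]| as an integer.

piece 0:u — minimal
piece 1:p — minimal
piece 2:s — minimal
piece 3:u rests on {0:u}
piece 4:q rests on {1:p, 2:s}
piece 5:p rests on {4:q}
minimal pieces: {0:u, 1:p, 2:s}
ways to finish when only these pieces remain (= sum over removing one remaining piece with nothing left below it):
  1 left: {3}→1  {5}→1
  2 left: {0,3}→1  {3,5}→2  {4,5}→1
  3 left: {0,3,5}→3  {1,4,5}→1  {2,4,5}→1  {3,4,5}→3
  4 left: {0,3,4,5}→6  {1,2,4,5}→2  {1,3,4,5}→4  {2,3,4,5}→4
  placing 0:u first → 10 extensions
  placing 1:p first → 10 extensions
  placing 2:s first → 10 extensions
total linear extensions = 30

30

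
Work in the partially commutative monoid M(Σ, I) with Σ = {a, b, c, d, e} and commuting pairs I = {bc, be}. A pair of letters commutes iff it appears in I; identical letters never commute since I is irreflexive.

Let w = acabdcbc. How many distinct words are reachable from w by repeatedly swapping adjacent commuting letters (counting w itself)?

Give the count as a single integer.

3

piece 0:a — minimal
piece 1:c rests on {0:a}
piece 2:a rests on {1:c}
piece 3:b rests on {2:a}
piece 4:d rests on {3:b}
piece 5:c rests on {4:d}
piece 6:b rests on {4:d}
piece 7:c rests on {5:c}
minimal pieces: {0:a}
ways to finish when only these pieces remain (= sum over removing one remaining piece with nothing left below it):
  1 left: {6}→1  {7}→1
  2 left: {5,7}→1  {6,7}→2
  3 left: {5,6,7}→3
  4 left: {4,5,6,7}→3
  5 left: {3,4,5,6,7}→3
  6 left: {2,3,4,5,6,7}→3
  placing 0:a first → 3 extensions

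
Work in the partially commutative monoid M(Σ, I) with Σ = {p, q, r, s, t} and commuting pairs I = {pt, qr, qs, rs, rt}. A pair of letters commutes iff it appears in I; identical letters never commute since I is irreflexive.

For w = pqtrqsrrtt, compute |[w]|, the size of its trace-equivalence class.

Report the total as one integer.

drop 0:p onto floor
drop 1:q onto {0:p}
drop 2:t onto {1:q}
drop 3:r onto {0:p}
drop 4:q onto {2:t}
drop 5:s onto {2:t}
drop 6:r onto {3:r}
drop 7:r onto {6:r}
drop 8:t onto {4:q, 5:s}
drop 9:t onto {8:t}
ground layer = {0:p}
drop-orders for the pieces not yet dropped (sum over which currently-grounded one goes next):
  1 to go: {7} 1  {9} 1
  2 to go: {6,7} 1  {7,9} 2  {8,9} 1
  3 to go: {3,6,7} 1  {4,8,9} 1  {5,8,9} 1  {6,7,9} 3  {7,8,9} 3
  4 to go: {3,6,7,9} 4  {4,5,8,9} 2  {4,7,8,9} 4  {5,7,8,9} 4  {6,7,8,9} 6
  5 to go: {2,4,5,8,9} 2  {3,6,7,8,9} 10  {4,5,7,8,9} 10  {4,6,7,8,9} 10  {5,6,7,8,9} 10
  6 to go: {1,2,4,5,8,9} 2  {2,4,5,7,8,9} 12  {3,4,6,7,8,9} 20  {3,5,6,7,8,9} 20  {4,5,6,7,8,9} 30
  7 to go: {1,2,4,5,7,8,9} 14  {2,4,5,6,7,8,9} 42  {3,4,5,6,7,8,9} 70
  8 to go: {1,2,4,5,6,7,8,9} 56  {2,3,4,5,6,7,8,9} 112
  if 0:p drops first: 168 orders

168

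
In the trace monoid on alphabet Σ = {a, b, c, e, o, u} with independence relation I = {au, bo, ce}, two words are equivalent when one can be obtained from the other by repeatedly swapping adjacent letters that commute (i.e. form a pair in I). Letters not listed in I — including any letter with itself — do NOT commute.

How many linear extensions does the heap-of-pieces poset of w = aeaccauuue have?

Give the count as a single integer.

4

drop 0:a onto floor
drop 1:e onto {0:a}
drop 2:a onto {1:e}
drop 3:c onto {2:a}
drop 4:c onto {3:c}
drop 5:a onto {4:c}
drop 6:u onto {4:c}
drop 7:u onto {6:u}
drop 8:u onto {7:u}
drop 9:e onto {5:a, 8:u}
ground layer = {0:a}
drop-orders for the pieces not yet dropped (sum over which currently-grounded one goes next):
  1 to go: {9} 1
  2 to go: {5,9} 1  {8,9} 1
  3 to go: {5,8,9} 2  {7,8,9} 1
  4 to go: {5,7,8,9} 3  {6,7,8,9} 1
  5 to go: {5,6,7,8,9} 4
  6 to go: {4,5,6,7,8,9} 4
  7 to go: {3,4,5,6,7,8,9} 4
  8 to go: {2,3,4,5,6,7,8,9} 4
  if 0:a drops first: 4 orders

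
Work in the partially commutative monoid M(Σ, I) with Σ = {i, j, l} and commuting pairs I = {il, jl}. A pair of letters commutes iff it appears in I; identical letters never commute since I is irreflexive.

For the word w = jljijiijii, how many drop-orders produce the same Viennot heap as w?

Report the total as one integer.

10

piece 0:j — minimal
piece 1:l — minimal
piece 2:j rests on {0:j}
piece 3:i rests on {2:j}
piece 4:j rests on {3:i}
piece 5:i rests on {4:j}
piece 6:i rests on {5:i}
piece 7:j rests on {6:i}
piece 8:i rests on {7:j}
piece 9:i rests on {8:i}
minimal pieces: {0:j, 1:l}
ways to finish when only these pieces remain (= sum over removing one remaining piece with nothing left below it):
  1 left: {1}→1  {9}→1
  2 left: {1,9}→2  {8,9}→1
  3 left: {1,8,9}→3  {7,8,9}→1
  4 left: {1,7,8,9}→4  {6,7,8,9}→1
  5 left: {1,6,7,8,9}→5  {5,6,7,8,9}→1
  6 left: {1,5,6,7,8,9}→6  {4,5,6,7,8,9}→1
  7 left: {1,4,5,6,7,8,9}→7  {3,4,5,6,7,8,9}→1
  8 left: {1,3,4,5,6,7,8,9}→8  {2,3,4,5,6,7,8,9}→1
  placing 0:j first → 9 extensions
  placing 1:l first → 1 extensions
total linear extensions = 10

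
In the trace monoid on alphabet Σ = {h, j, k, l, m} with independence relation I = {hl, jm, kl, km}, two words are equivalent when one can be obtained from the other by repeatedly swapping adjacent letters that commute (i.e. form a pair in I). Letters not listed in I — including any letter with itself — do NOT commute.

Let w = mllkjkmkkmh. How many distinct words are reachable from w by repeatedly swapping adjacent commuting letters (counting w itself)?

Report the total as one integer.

drop 0:m onto floor
drop 1:l onto {0:m}
drop 2:l onto {1:l}
drop 3:k onto floor
drop 4:j onto {2:l, 3:k}
drop 5:k onto {4:j}
drop 6:m onto {2:l}
drop 7:k onto {5:k}
drop 8:k onto {7:k}
drop 9:m onto {6:m}
drop 10:h onto {8:k, 9:m}
ground layer = {0:m, 3:k}
drop-orders for the pieces not yet dropped (sum over which currently-grounded one goes next):
  1 to go: {10} 1
  2 to go: {8,10} 1  {9,10} 1
  3 to go: {6,9,10} 1  {7,8,10} 1  {8,9,10} 2
  4 to go: {5,7,8,10} 1  {6,8,9,10} 3  {7,8,9,10} 3
  5 to go: {4,5,7,8,10} 1  {5,7,8,9,10} 4  {6,7,8,9,10} 6
  6 to go: {3,4,5,7,8,10} 1  {4,5,7,8,9,10} 5  {5,6,7,8,9,10} 10
  7 to go: {3,4,5,7,8,9,10} 6  {4,5,6,7,8,9,10} 15
  8 to go: {2,4,5,6,7,8,9,10} 15  {3,4,5,6,7,8,9,10} 21
  9 to go: {1,2,4,5,6,7,8,9,10} 15  {2,3,4,5,6,7,8,9,10} 36
  if 0:m drops first: 51 orders
  if 3:k drops first: 15 orders
heap linearizations: 66

66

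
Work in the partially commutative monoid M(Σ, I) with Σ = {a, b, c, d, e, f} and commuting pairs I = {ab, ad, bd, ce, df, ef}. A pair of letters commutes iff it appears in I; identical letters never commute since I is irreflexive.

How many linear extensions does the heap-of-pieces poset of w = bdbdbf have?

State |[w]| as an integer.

15

piece 0:b — minimal
piece 1:d — minimal
piece 2:b rests on {0:b}
piece 3:d rests on {1:d}
piece 4:b rests on {2:b}
piece 5:f rests on {4:b}
minimal pieces: {0:b, 1:d}
ways to finish when only these pieces remain (= sum over removing one remaining piece with nothing left below it):
  1 left: {3}→1  {5}→1
  2 left: {1,3}→1  {3,5}→2  {4,5}→1
  3 left: {1,3,5}→3  {2,4,5}→1  {3,4,5}→3
  4 left: {0,2,4,5}→1  {1,3,4,5}→6  {2,3,4,5}→4
  placing 0:b first → 10 extensions
  placing 1:d first → 5 extensions
total linear extensions = 15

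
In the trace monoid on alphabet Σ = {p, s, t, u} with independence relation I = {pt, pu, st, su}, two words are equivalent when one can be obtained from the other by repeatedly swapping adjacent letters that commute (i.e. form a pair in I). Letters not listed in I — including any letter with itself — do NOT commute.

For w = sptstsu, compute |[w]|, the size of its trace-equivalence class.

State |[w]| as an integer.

drop 0:s onto floor
drop 1:p onto {0:s}
drop 2:t onto floor
drop 3:s onto {1:p}
drop 4:t onto {2:t}
drop 5:s onto {3:s}
drop 6:u onto {4:t}
ground layer = {0:s, 2:t}
drop-orders for the pieces not yet dropped (sum over which currently-grounded one goes next):
  1 to go: {5} 1  {6} 1
  2 to go: {3,5} 1  {4,6} 1  {5,6} 2
  3 to go: {1,3,5} 1  {2,4,6} 1  {3,5,6} 3  {4,5,6} 3
  4 to go: {0,1,3,5} 1  {1,3,5,6} 4  {2,4,5,6} 4  {3,4,5,6} 6
  5 to go: {0,1,3,5,6} 5  {1,3,4,5,6} 10  {2,3,4,5,6} 10
  if 0:s drops first: 20 orders
  if 2:t drops first: 15 orders
heap linearizations: 35

35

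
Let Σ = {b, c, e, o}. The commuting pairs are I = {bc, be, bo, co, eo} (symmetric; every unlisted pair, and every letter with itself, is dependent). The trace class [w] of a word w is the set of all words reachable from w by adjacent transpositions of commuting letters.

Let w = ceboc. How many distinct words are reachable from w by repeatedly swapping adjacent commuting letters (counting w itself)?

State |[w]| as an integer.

drop 0:c onto floor
drop 1:e onto {0:c}
drop 2:b onto floor
drop 3:o onto floor
drop 4:c onto {1:e}
ground layer = {0:c, 2:b, 3:o}
drop-orders for the pieces not yet dropped (sum over which currently-grounded one goes next):
  1 to go: {2} 1  {3} 1  {4} 1
  2 to go: {1,4} 1  {2,3} 2  {2,4} 2  {3,4} 2
  3 to go: {0,1,4} 1  {1,2,4} 3  {1,3,4} 3  {2,3,4} 6
  if 0:c drops first: 12 orders
  if 2:b drops first: 4 orders
  if 3:o drops first: 4 orders
heap linearizations: 20

20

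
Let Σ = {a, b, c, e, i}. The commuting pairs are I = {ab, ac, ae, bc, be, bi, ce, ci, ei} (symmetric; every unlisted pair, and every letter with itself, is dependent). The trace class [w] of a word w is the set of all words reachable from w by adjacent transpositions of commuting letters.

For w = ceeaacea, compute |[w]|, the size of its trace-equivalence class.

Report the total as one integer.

#0=c has no predecessor
#1=e has no predecessor
#2=e depends on [1:e]
#3=a has no predecessor
#4=a depends on [3:a]
#5=c depends on [0:c]
#6=e depends on [2:e]
#7=a depends on [4:a]
sources: [0:c, 1:e, 3:a]
N(rest) = Σ N(rest − s) over sources s of rest; N(one piece) = 1:
  size 1 → [5]=1  [6]=1  [7]=1
  size 2 → [0,5]=1  [2,6]=1  [4,7]=1  [5,6]=2  [5,7]=2  [6,7]=2
  size 3 → [0,5,6]=3  [0,5,7]=3  [1,2,6]=1  [2,5,6]=3  [2,6,7]=3  [3,4,7]=1  [4,5,7]=3  [4,6,7]=3  [5,6,7]=6
  size 4 → [0,2,5,6]=6  [0,4,5,7]=6  [0,5,6,7]=12  [1,2,5,6]=4  [1,2,6,7]=4  [2,4,6,7]=6  [2,5,6,7]=12  [3,4,5,7]=4  [3,4,6,7]=4  [4,5,6,7]=12
  size 5 → [0,1,2,5,6]=10  [0,2,5,6,7]=30  [0,3,4,5,7]=10  [0,4,5,6,7]=30  [1,2,4,6,7]=10  [1,2,5,6,7]=20  [2,3,4,6,7]=10  [2,4,5,6,7]=30  [3,4,5,6,7]=20
  size 6 → [0,1,2,5,6,7]=60  [0,2,4,5,6,7]=90  [0,3,4,5,6,7]=60  [1,2,3,4,6,7]=20  [1,2,4,5,6,7]=60  [2,3,4,5,6,7]=60
  first=0(c) contributes 140
  first=1(e) contributes 210
  first=3(a) contributes 210
|[w]| = 560

560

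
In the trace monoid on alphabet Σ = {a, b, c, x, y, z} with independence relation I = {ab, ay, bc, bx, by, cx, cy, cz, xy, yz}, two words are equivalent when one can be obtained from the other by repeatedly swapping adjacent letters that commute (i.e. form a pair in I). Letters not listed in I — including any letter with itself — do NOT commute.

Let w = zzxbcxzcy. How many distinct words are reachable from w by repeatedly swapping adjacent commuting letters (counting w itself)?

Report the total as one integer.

0(z) covers ∅
1(z) covers 0:z
2(x) covers 1:z
3(b) covers 1:z
4(c) covers ∅
5(x) covers 2:x
6(z) covers 3:b, 5:x
7(c) covers 4:c
8(y) covers ∅
floor of heap: 0:z, 4:c, 8:y
completions by unplaced set U, small U first (add the entries for U minus each lowest piece of U):
  |U|=1: {6}:1  {7}:1  {8}:1
  |U|=2: {3,6}:1  {4,7}:1  {5,6}:1  {6,7}:2  {6,8}:2  {7,8}:2
  |U|=3: {2,5,6}:1  {3,5,6}:2  {3,6,7}:3  {3,6,8}:3  {4,6,7}:3  {4,7,8}:3  {5,6,7}:3  {5,6,8}:3  {6,7,8}:6
  |U|=4: {2,3,5,6}:3  {2,5,6,7}:4  {2,5,6,8}:4  {3,4,6,7}:6  {3,5,6,7}:8  {3,5,6,8}:8  {3,6,7,8}:12  {4,5,6,7}:6  {4,6,7,8}:12  {5,6,7,8}:12
  |U|=5: {1,2,3,5,6}:3  {2,3,5,6,7}:15  {2,3,5,6,8}:15  {2,4,5,6,7}:10  {2,5,6,7,8}:20  {3,4,5,6,7}:20  {3,4,6,7,8}:30  {3,5,6,7,8}:40  {4,5,6,7,8}:30
  |U|=6: {0,1,2,3,5,6}:3  {1,2,3,5,6,7}:18  {1,2,3,5,6,8}:18  {2,3,4,5,6,7}:45  {2,3,5,6,7,8}:90  {2,4,5,6,7,8}:60  {3,4,5,6,7,8}:120
  |U|=7: {0,1,2,3,5,6,7}:21  {0,1,2,3,5,6,8}:21  {1,2,3,4,5,6,7}:63  {1,2,3,5,6,7,8}:126  {2,3,4,5,6,7,8}:315
  start at 0(z): 504
  start at 4(c): 168
  start at 8(y): 84
sum over floor = 756

756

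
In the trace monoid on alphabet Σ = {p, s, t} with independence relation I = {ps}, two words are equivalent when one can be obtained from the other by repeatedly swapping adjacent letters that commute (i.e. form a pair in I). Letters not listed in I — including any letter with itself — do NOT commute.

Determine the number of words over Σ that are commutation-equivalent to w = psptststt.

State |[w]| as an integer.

#0=p has no predecessor
#1=s has no predecessor
#2=p depends on [0:p]
#3=t depends on [1:s, 2:p]
#4=s depends on [3:t]
#5=t depends on [4:s]
#6=s depends on [5:t]
#7=t depends on [6:s]
#8=t depends on [7:t]
sources: [0:p, 1:s]
N(rest) = Σ N(rest − s) over sources s of rest; N(one piece) = 1:
  size 1 → [8]=1
  size 2 → [7,8]=1
  size 3 → [6,7,8]=1
  size 4 → [5,6,7,8]=1
  size 5 → [4,5,6,7,8]=1
  size 6 → [3,4,5,6,7,8]=1
  size 7 → [1,3,4,5,6,7,8]=1  [2,3,4,5,6,7,8]=1
  first=0(p) contributes 2
  first=1(s) contributes 1
|[w]| = 3

3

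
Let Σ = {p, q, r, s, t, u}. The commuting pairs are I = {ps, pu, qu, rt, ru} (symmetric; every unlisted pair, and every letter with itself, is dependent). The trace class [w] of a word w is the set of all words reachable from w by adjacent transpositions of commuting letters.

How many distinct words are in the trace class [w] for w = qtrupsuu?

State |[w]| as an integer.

14

piece 0:q — minimal
piece 1:t rests on {0:q}
piece 2:r rests on {0:q}
piece 3:u rests on {1:t}
piece 4:p rests on {1:t, 2:r}
piece 5:s rests on {2:r, 3:u}
piece 6:u rests on {5:s}
piece 7:u rests on {6:u}
minimal pieces: {0:q}
ways to finish when only these pieces remain (= sum over removing one remaining piece with nothing left below it):
  1 left: {4}→1  {7}→1
  2 left: {4,7}→2  {6,7}→1
  3 left: {4,6,7}→3  {5,6,7}→1
  4 left: {3,5,6,7}→1  {4,5,6,7}→4
  5 left: {2,4,5,6,7}→4  {3,4,5,6,7}→5
  6 left: {1,3,4,5,6,7}→5  {2,3,4,5,6,7}→9
  placing 0:q first → 14 extensions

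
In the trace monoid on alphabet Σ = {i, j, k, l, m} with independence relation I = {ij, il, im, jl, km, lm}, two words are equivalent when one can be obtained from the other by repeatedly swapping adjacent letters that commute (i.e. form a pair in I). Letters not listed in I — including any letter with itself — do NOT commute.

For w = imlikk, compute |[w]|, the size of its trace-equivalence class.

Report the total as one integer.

0(i) covers ∅
1(m) covers ∅
2(l) covers ∅
3(i) covers 0:i
4(k) covers 2:l, 3:i
5(k) covers 4:k
floor of heap: 0:i, 1:m, 2:l
completions by unplaced set U, small U first (add the entries for U minus each lowest piece of U):
  |U|=1: {1}:1  {5}:1
  |U|=2: {1,5}:2  {4,5}:1
  |U|=3: {1,4,5}:3  {2,4,5}:1  {3,4,5}:1
  |U|=4: {0,3,4,5}:1  {1,2,4,5}:4  {1,3,4,5}:4  {2,3,4,5}:2
  start at 0(i): 10
  start at 1(m): 3
  start at 2(l): 5
sum over floor = 18

18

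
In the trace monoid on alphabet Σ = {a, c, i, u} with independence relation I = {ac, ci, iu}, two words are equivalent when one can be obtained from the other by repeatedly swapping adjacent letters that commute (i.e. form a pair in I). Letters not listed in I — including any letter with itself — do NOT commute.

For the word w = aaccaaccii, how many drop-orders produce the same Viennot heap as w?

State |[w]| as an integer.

drop 0:a onto floor
drop 1:a onto {0:a}
drop 2:c onto floor
drop 3:c onto {2:c}
drop 4:a onto {1:a}
drop 5:a onto {4:a}
drop 6:c onto {3:c}
drop 7:c onto {6:c}
drop 8:i onto {5:a}
drop 9:i onto {8:i}
ground layer = {0:a, 2:c}
drop-orders for the pieces not yet dropped (sum over which currently-grounded one goes next):
  1 to go: {7} 1  {9} 1
  2 to go: {6,7} 1  {7,9} 2  {8,9} 1
  3 to go: {3,6,7} 1  {5,8,9} 1  {6,7,9} 3  {7,8,9} 3
  4 to go: {2,3,6,7} 1  {3,6,7,9} 4  {4,5,8,9} 1  {5,7,8,9} 4  {6,7,8,9} 6
  5 to go: {1,4,5,8,9} 1  {2,3,6,7,9} 5  {3,6,7,8,9} 10  {4,5,7,8,9} 5  {5,6,7,8,9} 10
  6 to go: {0,1,4,5,8,9} 1  {1,4,5,7,8,9} 6  {2,3,6,7,8,9} 15  {3,5,6,7,8,9} 20  {4,5,6,7,8,9} 15
  7 to go: {0,1,4,5,7,8,9} 7  {1,4,5,6,7,8,9} 21  {2,3,5,6,7,8,9} 35  {3,4,5,6,7,8,9} 35
  8 to go: {0,1,4,5,6,7,8,9} 28  {1,3,4,5,6,7,8,9} 56  {2,3,4,5,6,7,8,9} 70
  if 0:a drops first: 126 orders
  if 2:c drops first: 84 orders
heap linearizations: 210

210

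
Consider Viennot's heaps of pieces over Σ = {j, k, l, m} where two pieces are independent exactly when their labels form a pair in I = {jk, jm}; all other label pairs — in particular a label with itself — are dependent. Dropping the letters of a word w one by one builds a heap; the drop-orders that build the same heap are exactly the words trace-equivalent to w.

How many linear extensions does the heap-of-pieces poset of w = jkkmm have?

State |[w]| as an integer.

5

#0=j has no predecessor
#1=k has no predecessor
#2=k depends on [1:k]
#3=m depends on [2:k]
#4=m depends on [3:m]
sources: [0:j, 1:k]
N(rest) = Σ N(rest − s) over sources s of rest; N(one piece) = 1:
  size 1 → [0]=1  [4]=1
  size 2 → [0,4]=2  [3,4]=1
  size 3 → [0,3,4]=3  [2,3,4]=1
  first=0(j) contributes 1
  first=1(k) contributes 4
|[w]| = 5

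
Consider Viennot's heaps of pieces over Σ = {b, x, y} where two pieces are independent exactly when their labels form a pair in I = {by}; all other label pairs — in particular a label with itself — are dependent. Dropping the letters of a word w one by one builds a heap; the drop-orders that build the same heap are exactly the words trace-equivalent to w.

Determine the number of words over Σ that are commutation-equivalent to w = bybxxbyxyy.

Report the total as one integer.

6

piece 0:b — minimal
piece 1:y — minimal
piece 2:b rests on {0:b}
piece 3:x rests on {1:y, 2:b}
piece 4:x rests on {3:x}
piece 5:b rests on {4:x}
piece 6:y rests on {4:x}
piece 7:x rests on {5:b, 6:y}
piece 8:y rests on {7:x}
piece 9:y rests on {8:y}
minimal pieces: {0:b, 1:y}
ways to finish when only these pieces remain (= sum over removing one remaining piece with nothing left below it):
  1 left: {9}→1
  2 left: {8,9}→1
  3 left: {7,8,9}→1
  4 left: {5,7,8,9}→1  {6,7,8,9}→1
  5 left: {5,6,7,8,9}→2
  6 left: {4,5,6,7,8,9}→2
  7 left: {3,4,5,6,7,8,9}→2
  8 left: {1,3,4,5,6,7,8,9}→2  {2,3,4,5,6,7,8,9}→2
  placing 0:b first → 4 extensions
  placing 1:y first → 2 extensions
total linear extensions = 6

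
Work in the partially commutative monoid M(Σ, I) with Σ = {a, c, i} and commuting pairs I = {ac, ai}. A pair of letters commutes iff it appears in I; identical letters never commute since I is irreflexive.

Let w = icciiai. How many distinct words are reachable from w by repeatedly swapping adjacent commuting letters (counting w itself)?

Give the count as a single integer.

0(i) covers ∅
1(c) covers 0:i
2(c) covers 1:c
3(i) covers 2:c
4(i) covers 3:i
5(a) covers ∅
6(i) covers 4:i
floor of heap: 0:i, 5:a
completions by unplaced set U, small U first (add the entries for U minus each lowest piece of U):
  |U|=1: {5}:1  {6}:1
  |U|=2: {4,6}:1  {5,6}:2
  |U|=3: {3,4,6}:1  {4,5,6}:3
  |U|=4: {2,3,4,6}:1  {3,4,5,6}:4
  |U|=5: {1,2,3,4,6}:1  {2,3,4,5,6}:5
  start at 0(i): 6
  start at 5(a): 1
sum over floor = 7

7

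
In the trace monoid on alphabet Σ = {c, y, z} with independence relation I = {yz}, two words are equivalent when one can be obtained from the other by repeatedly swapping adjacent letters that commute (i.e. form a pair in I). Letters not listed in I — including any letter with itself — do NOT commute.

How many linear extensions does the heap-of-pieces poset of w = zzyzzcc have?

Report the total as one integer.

5

drop 0:z onto floor
drop 1:z onto {0:z}
drop 2:y onto floor
drop 3:z onto {1:z}
drop 4:z onto {3:z}
drop 5:c onto {2:y, 4:z}
drop 6:c onto {5:c}
ground layer = {0:z, 2:y}
drop-orders for the pieces not yet dropped (sum over which currently-grounded one goes next):
  1 to go: {6} 1
  2 to go: {5,6} 1
  3 to go: {2,5,6} 1  {4,5,6} 1
  4 to go: {2,4,5,6} 2  {3,4,5,6} 1
  5 to go: {1,3,4,5,6} 1  {2,3,4,5,6} 3
  if 0:z drops first: 4 orders
  if 2:y drops first: 1 orders
heap linearizations: 5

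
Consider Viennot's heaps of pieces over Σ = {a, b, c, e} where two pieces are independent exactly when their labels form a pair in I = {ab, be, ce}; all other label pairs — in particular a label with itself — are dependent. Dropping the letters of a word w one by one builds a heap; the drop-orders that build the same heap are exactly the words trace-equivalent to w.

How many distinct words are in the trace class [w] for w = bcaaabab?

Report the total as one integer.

15

0(b) covers ∅
1(c) covers 0:b
2(a) covers 1:c
3(a) covers 2:a
4(a) covers 3:a
5(b) covers 1:c
6(a) covers 4:a
7(b) covers 5:b
floor of heap: 0:b
completions by unplaced set U, small U first (add the entries for U minus each lowest piece of U):
  |U|=1: {6}:1  {7}:1
  |U|=2: {4,6}:1  {5,7}:1  {6,7}:2
  |U|=3: {3,4,6}:1  {4,6,7}:3  {5,6,7}:3
  |U|=4: {2,3,4,6}:1  {3,4,6,7}:4  {4,5,6,7}:6
  |U|=5: {2,3,4,6,7}:5  {3,4,5,6,7}:10
  |U|=6: {2,3,4,5,6,7}:15
  start at 0(b): 15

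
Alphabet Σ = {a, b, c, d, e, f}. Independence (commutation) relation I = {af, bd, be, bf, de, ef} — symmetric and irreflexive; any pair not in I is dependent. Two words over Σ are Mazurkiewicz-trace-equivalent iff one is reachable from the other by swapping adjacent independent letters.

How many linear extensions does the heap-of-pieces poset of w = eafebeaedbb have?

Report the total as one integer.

306

drop 0:e onto floor
drop 1:a onto {0:e}
drop 2:f onto floor
drop 3:e onto {1:a}
drop 4:b onto {1:a}
drop 5:e onto {3:e}
drop 6:a onto {4:b, 5:e}
drop 7:e onto {6:a}
drop 8:d onto {2:f, 6:a}
drop 9:b onto {6:a}
drop 10:b onto {9:b}
ground layer = {0:e, 2:f}
drop-orders for the pieces not yet dropped (sum over which currently-grounded one goes next):
  1 to go: {7} 1  {8} 1  {10} 1
  2 to go: {2,8} 1  {7,8} 2  {7,10} 2  {8,10} 2  {9,10} 1
  3 to go: {2,7,8} 3  {2,8,10} 3  {7,8,10} 6  {7,9,10} 3  {8,9,10} 3
  4 to go: {2,7,8,10} 12  {2,8,9,10} 6  {7,8,9,10} 12
  5 to go: {2,7,8,9,10} 30  {6,7,8,9,10} 12
  6 to go: {2,6,7,8,9,10} 42  {4,6,7,8,9,10} 12  {5,6,7,8,9,10} 12
  7 to go: {2,4,6,7,8,9,10} 54  {2,5,6,7,8,9,10} 54  {3,5,6,7,8,9,10} 12  {4,5,6,7,8,9,10} 24
  8 to go: {2,3,5,6,7,8,9,10} 66  {2,4,5,6,7,8,9,10} 132  {3,4,5,6,7,8,9,10} 36
  9 to go: {1,3,4,5,6,7,8,9,10} 36  {2,3,4,5,6,7,8,9,10} 234
  if 0:e drops first: 270 orders
  if 2:f drops first: 36 orders
heap linearizations: 306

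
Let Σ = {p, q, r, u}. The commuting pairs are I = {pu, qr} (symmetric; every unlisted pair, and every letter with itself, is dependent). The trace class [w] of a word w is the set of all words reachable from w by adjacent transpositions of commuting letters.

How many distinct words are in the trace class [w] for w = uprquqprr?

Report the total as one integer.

#0=u has no predecessor
#1=p has no predecessor
#2=r depends on [0:u, 1:p]
#3=q depends on [0:u, 1:p]
#4=u depends on [2:r, 3:q]
#5=q depends on [4:u]
#6=p depends on [5:q]
#7=r depends on [6:p]
#8=r depends on [7:r]
sources: [0:u, 1:p]
N(rest) = Σ N(rest − s) over sources s of rest; N(one piece) = 1:
  size 1 → [8]=1
  size 2 → [7,8]=1
  size 3 → [6,7,8]=1
  size 4 → [5,6,7,8]=1
  size 5 → [4,5,6,7,8]=1
  size 6 → [2,4,5,6,7,8]=1  [3,4,5,6,7,8]=1
  size 7 → [2,3,4,5,6,7,8]=2
  first=0(u) contributes 2
  first=1(p) contributes 2
|[w]| = 4

4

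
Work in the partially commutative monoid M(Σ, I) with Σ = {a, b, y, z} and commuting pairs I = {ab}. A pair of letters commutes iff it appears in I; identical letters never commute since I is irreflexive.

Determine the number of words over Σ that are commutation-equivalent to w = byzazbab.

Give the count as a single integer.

#0=b has no predecessor
#1=y depends on [0:b]
#2=z depends on [1:y]
#3=a depends on [2:z]
#4=z depends on [3:a]
#5=b depends on [4:z]
#6=a depends on [4:z]
#7=b depends on [5:b]
sources: [0:b]
N(rest) = Σ N(rest − s) over sources s of rest; N(one piece) = 1:
  size 1 → [6]=1  [7]=1
  size 2 → [5,7]=1  [6,7]=2
  size 3 → [5,6,7]=3
  size 4 → [4,5,6,7]=3
  size 5 → [3,4,5,6,7]=3
  size 6 → [2,3,4,5,6,7]=3
  first=0(b) contributes 3

3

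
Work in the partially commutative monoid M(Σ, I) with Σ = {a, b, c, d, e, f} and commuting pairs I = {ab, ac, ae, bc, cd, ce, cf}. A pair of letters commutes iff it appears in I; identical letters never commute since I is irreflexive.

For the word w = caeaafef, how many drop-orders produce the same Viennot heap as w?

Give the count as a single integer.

piece 0:c — minimal
piece 1:a — minimal
piece 2:e — minimal
piece 3:a rests on {1:a}
piece 4:a rests on {3:a}
piece 5:f rests on {2:e, 4:a}
piece 6:e rests on {5:f}
piece 7:f rests on {6:e}
minimal pieces: {0:c, 1:a, 2:e}
ways to finish when only these pieces remain (= sum over removing one remaining piece with nothing left below it):
  1 left: {0}→1  {7}→1
  2 left: {0,7}→2  {6,7}→1
  3 left: {0,6,7}→3  {5,6,7}→1
  4 left: {0,5,6,7}→4  {2,5,6,7}→1  {4,5,6,7}→1
  5 left: {0,2,5,6,7}→5  {0,4,5,6,7}→5  {2,4,5,6,7}→2  {3,4,5,6,7}→1
  6 left: {0,2,4,5,6,7}→12  {0,3,4,5,6,7}→6  {1,3,4,5,6,7}→1  {2,3,4,5,6,7}→3
  placing 0:c first → 4 extensions
  placing 1:a first → 21 extensions
  placing 2:e first → 7 extensions
total linear extensions = 32

32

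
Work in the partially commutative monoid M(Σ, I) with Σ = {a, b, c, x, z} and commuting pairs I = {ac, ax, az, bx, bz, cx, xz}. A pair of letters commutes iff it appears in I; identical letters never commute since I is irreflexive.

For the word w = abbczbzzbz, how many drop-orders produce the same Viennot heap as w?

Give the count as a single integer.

piece 0:a — minimal
piece 1:b rests on {0:a}
piece 2:b rests on {1:b}
piece 3:c rests on {2:b}
piece 4:z rests on {3:c}
piece 5:b rests on {3:c}
piece 6:z rests on {4:z}
piece 7:z rests on {6:z}
piece 8:b rests on {5:b}
piece 9:z rests on {7:z}
minimal pieces: {0:a}
ways to finish when only these pieces remain (= sum over removing one remaining piece with nothing left below it):
  1 left: {8}→1  {9}→1
  2 left: {5,8}→1  {7,9}→1  {8,9}→2
  3 left: {5,8,9}→3  {6,7,9}→1  {7,8,9}→3
  4 left: {4,6,7,9}→1  {5,7,8,9}→6  {6,7,8,9}→4
  5 left: {4,6,7,8,9}→5  {5,6,7,8,9}→10
  6 left: {4,5,6,7,8,9}→15
  7 left: {3,4,5,6,7,8,9}→15
  8 left: {2,3,4,5,6,7,8,9}→15
  placing 0:a first → 15 extensions

15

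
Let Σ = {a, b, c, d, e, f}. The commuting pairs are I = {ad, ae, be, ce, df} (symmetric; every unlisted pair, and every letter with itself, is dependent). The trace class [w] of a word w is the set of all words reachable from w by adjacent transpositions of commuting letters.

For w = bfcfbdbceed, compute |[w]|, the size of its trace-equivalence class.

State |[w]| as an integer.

#0=b has no predecessor
#1=f depends on [0:b]
#2=c depends on [1:f]
#3=f depends on [2:c]
#4=b depends on [3:f]
#5=d depends on [4:b]
#6=b depends on [5:d]
#7=c depends on [6:b]
#8=e depends on [5:d]
#9=e depends on [8:e]
#10=d depends on [7:c, 9:e]
sources: [0:b]
N(rest) = Σ N(rest − s) over sources s of rest; N(one piece) = 1:
  size 1 → [10]=1
  size 2 → [7,10]=1  [9,10]=1
  size 3 → [6,7,10]=1  [7,9,10]=2  [8,9,10]=1
  size 4 → [6,7,9,10]=3  [7,8,9,10]=3
  size 5 → [6,7,8,9,10]=6
  size 6 → [5,6,7,8,9,10]=6
  size 7 → [4,5,6,7,8,9,10]=6
  size 8 → [3,4,5,6,7,8,9,10]=6
  size 9 → [2,3,4,5,6,7,8,9,10]=6
  first=0(b) contributes 6

6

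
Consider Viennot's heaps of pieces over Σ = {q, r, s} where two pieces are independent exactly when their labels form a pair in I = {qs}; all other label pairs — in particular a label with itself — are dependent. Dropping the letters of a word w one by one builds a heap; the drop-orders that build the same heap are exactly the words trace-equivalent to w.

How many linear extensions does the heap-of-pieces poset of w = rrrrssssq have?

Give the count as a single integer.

0(r) covers ∅
1(r) covers 0:r
2(r) covers 1:r
3(r) covers 2:r
4(s) covers 3:r
5(s) covers 4:s
6(s) covers 5:s
7(s) covers 6:s
8(q) covers 3:r
floor of heap: 0:r
completions by unplaced set U, small U first (add the entries for U minus each lowest piece of U):
  |U|=1: {7}:1  {8}:1
  |U|=2: {6,7}:1  {7,8}:2
  |U|=3: {5,6,7}:1  {6,7,8}:3
  |U|=4: {4,5,6,7}:1  {5,6,7,8}:4
  |U|=5: {4,5,6,7,8}:5
  |U|=6: {3,4,5,6,7,8}:5
  |U|=7: {2,3,4,5,6,7,8}:5
  start at 0(r): 5

5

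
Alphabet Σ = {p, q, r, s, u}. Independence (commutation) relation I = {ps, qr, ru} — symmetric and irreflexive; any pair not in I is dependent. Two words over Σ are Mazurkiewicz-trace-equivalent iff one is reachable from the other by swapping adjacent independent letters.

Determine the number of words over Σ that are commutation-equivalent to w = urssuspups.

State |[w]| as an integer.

8

#0=u has no predecessor
#1=r has no predecessor
#2=s depends on [0:u, 1:r]
#3=s depends on [2:s]
#4=u depends on [3:s]
#5=s depends on [4:u]
#6=p depends on [4:u]
#7=u depends on [5:s, 6:p]
#8=p depends on [7:u]
#9=s depends on [7:u]
sources: [0:u, 1:r]
N(rest) = Σ N(rest − s) over sources s of rest; N(one piece) = 1:
  size 1 → [8]=1  [9]=1
  size 2 → [8,9]=2
  size 3 → [7,8,9]=2
  size 4 → [5,7,8,9]=2  [6,7,8,9]=2
  size 5 → [5,6,7,8,9]=4
  size 6 → [4,5,6,7,8,9]=4
  size 7 → [3,4,5,6,7,8,9]=4
  size 8 → [2,3,4,5,6,7,8,9]=4
  first=0(u) contributes 4
  first=1(r) contributes 4
|[w]| = 8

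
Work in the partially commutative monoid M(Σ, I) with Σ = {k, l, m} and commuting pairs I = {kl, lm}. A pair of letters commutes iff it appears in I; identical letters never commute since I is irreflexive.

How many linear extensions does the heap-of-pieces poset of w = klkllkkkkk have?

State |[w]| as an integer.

#0=k has no predecessor
#1=l has no predecessor
#2=k depends on [0:k]
#3=l depends on [1:l]
#4=l depends on [3:l]
#5=k depends on [2:k]
#6=k depends on [5:k]
#7=k depends on [6:k]
#8=k depends on [7:k]
#9=k depends on [8:k]
sources: [0:k, 1:l]
N(rest) = Σ N(rest − s) over sources s of rest; N(one piece) = 1:
  size 1 → [4]=1  [9]=1
  size 2 → [3,4]=1  [4,9]=2  [8,9]=1
  size 3 → [1,3,4]=1  [3,4,9]=3  [4,8,9]=3  [7,8,9]=1
  size 4 → [1,3,4,9]=4  [3,4,8,9]=6  [4,7,8,9]=4  [6,7,8,9]=1
  size 5 → [1,3,4,8,9]=10  [3,4,7,8,9]=10  [4,6,7,8,9]=5  [5,6,7,8,9]=1
  size 6 → [1,3,4,7,8,9]=20  [2,5,6,7,8,9]=1  [3,4,6,7,8,9]=15  [4,5,6,7,8,9]=6
  size 7 → [0,2,5,6,7,8,9]=1  [1,3,4,6,7,8,9]=35  [2,4,5,6,7,8,9]=7  [3,4,5,6,7,8,9]=21
  size 8 → [0,2,4,5,6,7,8,9]=8  [1,3,4,5,6,7,8,9]=56  [2,3,4,5,6,7,8,9]=28
  first=0(k) contributes 84
  first=1(l) contributes 36
|[w]| = 120

120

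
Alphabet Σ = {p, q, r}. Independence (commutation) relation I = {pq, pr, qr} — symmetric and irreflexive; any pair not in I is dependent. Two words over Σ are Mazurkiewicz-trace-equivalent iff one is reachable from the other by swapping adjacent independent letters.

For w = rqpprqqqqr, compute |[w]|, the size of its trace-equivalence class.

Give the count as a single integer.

0(r) covers ∅
1(q) covers ∅
2(p) covers ∅
3(p) covers 2:p
4(r) covers 0:r
5(q) covers 1:q
6(q) covers 5:q
7(q) covers 6:q
8(q) covers 7:q
9(r) covers 4:r
floor of heap: 0:r, 1:q, 2:p
completions by unplaced set U, small U first (add the entries for U minus each lowest piece of U):
  |U|=1: {3}:1  {8}:1  {9}:1
  |U|=2: {2,3}:1  {3,8}:2  {3,9}:2  {4,9}:1  {7,8}:1  {8,9}:2
  |U|=3: {0,4,9}:1  {2,3,8}:3  {2,3,9}:3  {3,4,9}:3  {3,7,8}:3  {3,8,9}:6  {4,8,9}:3  {6,7,8}:1  {7,8,9}:3
  |U|=4: {0,3,4,9}:4  {0,4,8,9}:4  {2,3,4,9}:6  {2,3,7,8}:6  {2,3,8,9}:12  {3,4,8,9}:12  {3,6,7,8}:4  {3,7,8,9}:12  {4,7,8,9}:6  {5,6,7,8}:1  {6,7,8,9}:4
  |U|=5: {0,2,3,4,9}:10  {0,3,4,8,9}:20  {0,4,7,8,9}:10  {1,5,6,7,8}:1  {2,3,4,8,9}:30  {2,3,6,7,8}:10  {2,3,7,8,9}:30  {3,4,7,8,9}:30  {3,5,6,7,8}:5  {3,6,7,8,9}:20  {4,6,7,8,9}:10  {5,6,7,8,9}:5
  |U|=6: {0,2,3,4,8,9}:60  {0,3,4,7,8,9}:60  {0,4,6,7,8,9}:20  {1,3,5,6,7,8}:6  {1,5,6,7,8,9}:6  {2,3,4,7,8,9}:90  {2,3,5,6,7,8}:15  {2,3,6,7,8,9}:60  {3,4,6,7,8,9}:60  {3,5,6,7,8,9}:30  {4,5,6,7,8,9}:15
  |U|=7: {0,2,3,4,7,8,9}:210  {0,3,4,6,7,8,9}:140  {0,4,5,6,7,8,9}:35  {1,2,3,5,6,7,8}:21  {1,3,5,6,7,8,9}:42  {1,4,5,6,7,8,9}:21  {2,3,4,6,7,8,9}:210  {2,3,5,6,7,8,9}:105  {3,4,5,6,7,8,9}:105
  |U|=8: {0,1,4,5,6,7,8,9}:56  {0,2,3,4,6,7,8,9}:560  {0,3,4,5,6,7,8,9}:280  {1,2,3,5,6,7,8,9}:168  {1,3,4,5,6,7,8,9}:168  {2,3,4,5,6,7,8,9}:420
  start at 0(r): 756
  start at 1(q): 1260
  start at 2(p): 504
sum over floor = 2520

2520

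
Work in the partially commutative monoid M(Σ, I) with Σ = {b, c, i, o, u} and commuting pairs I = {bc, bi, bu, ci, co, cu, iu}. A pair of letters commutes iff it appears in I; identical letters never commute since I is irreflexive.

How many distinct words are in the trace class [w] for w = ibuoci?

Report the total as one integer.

0(i) covers ∅
1(b) covers ∅
2(u) covers ∅
3(o) covers 0:i, 1:b, 2:u
4(c) covers ∅
5(i) covers 3:o
floor of heap: 0:i, 1:b, 2:u, 4:c
completions by unplaced set U, small U first (add the entries for U minus each lowest piece of U):
  |U|=1: {4}:1  {5}:1
  |U|=2: {3,5}:1  {4,5}:2
  |U|=3: {0,3,5}:1  {1,3,5}:1  {2,3,5}:1  {3,4,5}:3
  |U|=4: {0,1,3,5}:2  {0,2,3,5}:2  {0,3,4,5}:4  {1,2,3,5}:2  {1,3,4,5}:4  {2,3,4,5}:4
  start at 0(i): 10
  start at 1(b): 10
  start at 2(u): 10
  start at 4(c): 6
sum over floor = 36

36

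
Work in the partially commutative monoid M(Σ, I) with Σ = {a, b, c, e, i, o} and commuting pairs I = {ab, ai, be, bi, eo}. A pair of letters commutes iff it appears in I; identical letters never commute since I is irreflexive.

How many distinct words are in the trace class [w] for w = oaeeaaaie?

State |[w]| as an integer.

4

0(o) covers ∅
1(a) covers 0:o
2(e) covers 1:a
3(e) covers 2:e
4(a) covers 3:e
5(a) covers 4:a
6(a) covers 5:a
7(i) covers 3:e
8(e) covers 6:a, 7:i
floor of heap: 0:o
completions by unplaced set U, small U first (add the entries for U minus each lowest piece of U):
  |U|=1: {8}:1
  |U|=2: {6,8}:1  {7,8}:1
  |U|=3: {5,6,8}:1  {6,7,8}:2
  |U|=4: {4,5,6,8}:1  {5,6,7,8}:3
  |U|=5: {4,5,6,7,8}:4
  |U|=6: {3,4,5,6,7,8}:4
  |U|=7: {2,3,4,5,6,7,8}:4
  start at 0(o): 4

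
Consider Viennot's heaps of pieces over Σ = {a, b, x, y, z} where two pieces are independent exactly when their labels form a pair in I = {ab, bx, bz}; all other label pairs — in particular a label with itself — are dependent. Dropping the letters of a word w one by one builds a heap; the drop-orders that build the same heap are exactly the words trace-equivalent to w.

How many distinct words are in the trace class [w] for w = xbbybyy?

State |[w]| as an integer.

3

#0=x has no predecessor
#1=b has no predecessor
#2=b depends on [1:b]
#3=y depends on [0:x, 2:b]
#4=b depends on [3:y]
#5=y depends on [4:b]
#6=y depends on [5:y]
sources: [0:x, 1:b]
N(rest) = Σ N(rest − s) over sources s of rest; N(one piece) = 1:
  size 1 → [6]=1
  size 2 → [5,6]=1
  size 3 → [4,5,6]=1
  size 4 → [3,4,5,6]=1
  size 5 → [0,3,4,5,6]=1  [2,3,4,5,6]=1
  first=0(x) contributes 1
  first=1(b) contributes 2
|[w]| = 3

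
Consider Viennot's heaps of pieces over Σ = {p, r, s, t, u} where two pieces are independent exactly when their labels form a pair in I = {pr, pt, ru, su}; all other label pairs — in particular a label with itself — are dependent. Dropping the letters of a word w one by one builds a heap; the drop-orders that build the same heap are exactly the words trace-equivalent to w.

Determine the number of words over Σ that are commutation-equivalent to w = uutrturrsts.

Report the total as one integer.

#0=u has no predecessor
#1=u depends on [0:u]
#2=t depends on [1:u]
#3=r depends on [2:t]
#4=t depends on [3:r]
#5=u depends on [4:t]
#6=r depends on [4:t]
#7=r depends on [6:r]
#8=s depends on [7:r]
#9=t depends on [5:u, 8:s]
#10=s depends on [9:t]
sources: [0:u]
N(rest) = Σ N(rest − s) over sources s of rest; N(one piece) = 1:
  size 1 → [10]=1
  size 2 → [9,10]=1
  size 3 → [5,9,10]=1  [8,9,10]=1
  size 4 → [5,8,9,10]=2  [7,8,9,10]=1
  size 5 → [5,7,8,9,10]=3  [6,7,8,9,10]=1
  size 6 → [5,6,7,8,9,10]=4
  size 7 → [4,5,6,7,8,9,10]=4
  size 8 → [3,4,5,6,7,8,9,10]=4
  size 9 → [2,3,4,5,6,7,8,9,10]=4
  first=0(u) contributes 4

4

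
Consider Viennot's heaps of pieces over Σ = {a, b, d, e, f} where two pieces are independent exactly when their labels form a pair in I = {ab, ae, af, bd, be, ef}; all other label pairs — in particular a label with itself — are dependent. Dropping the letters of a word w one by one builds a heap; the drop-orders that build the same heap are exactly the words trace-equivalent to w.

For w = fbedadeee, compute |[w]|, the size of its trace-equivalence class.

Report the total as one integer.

15

#0=f has no predecessor
#1=b depends on [0:f]
#2=e has no predecessor
#3=d depends on [0:f, 2:e]
#4=a depends on [3:d]
#5=d depends on [4:a]
#6=e depends on [5:d]
#7=e depends on [6:e]
#8=e depends on [7:e]
sources: [0:f, 2:e]
N(rest) = Σ N(rest − s) over sources s of rest; N(one piece) = 1:
  size 1 → [1]=1  [8]=1
  size 2 → [1,8]=2  [7,8]=1
  size 3 → [1,7,8]=3  [6,7,8]=1
  size 4 → [1,6,7,8]=4  [5,6,7,8]=1
  size 5 → [1,5,6,7,8]=5  [4,5,6,7,8]=1
  size 6 → [1,4,5,6,7,8]=6  [3,4,5,6,7,8]=1
  size 7 → [1,3,4,5,6,7,8]=7  [2,3,4,5,6,7,8]=1
  first=0(f) contributes 8
  first=2(e) contributes 7
|[w]| = 15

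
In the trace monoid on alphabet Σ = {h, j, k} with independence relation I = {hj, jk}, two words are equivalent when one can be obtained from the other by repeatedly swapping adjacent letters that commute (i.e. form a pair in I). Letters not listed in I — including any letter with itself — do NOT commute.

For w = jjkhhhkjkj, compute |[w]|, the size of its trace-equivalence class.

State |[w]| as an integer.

210

#0=j has no predecessor
#1=j depends on [0:j]
#2=k has no predecessor
#3=h depends on [2:k]
#4=h depends on [3:h]
#5=h depends on [4:h]
#6=k depends on [5:h]
#7=j depends on [1:j]
#8=k depends on [6:k]
#9=j depends on [7:j]
sources: [0:j, 2:k]
N(rest) = Σ N(rest − s) over sources s of rest; N(one piece) = 1:
  size 1 → [8]=1  [9]=1
  size 2 → [6,8]=1  [7,9]=1  [8,9]=2
  size 3 → [1,7,9]=1  [5,6,8]=1  [6,8,9]=3  [7,8,9]=3
  size 4 → [0,1,7,9]=1  [1,7,8,9]=4  [4,5,6,8]=1  [5,6,8,9]=4  [6,7,8,9]=6
  size 5 → [0,1,7,8,9]=5  [1,6,7,8,9]=10  [3,4,5,6,8]=1  [4,5,6,8,9]=5  [5,6,7,8,9]=10
  size 6 → [0,1,6,7,8,9]=15  [1,5,6,7,8,9]=20  [2,3,4,5,6,8]=1  [3,4,5,6,8,9]=6  [4,5,6,7,8,9]=15
  size 7 → [0,1,5,6,7,8,9]=35  [1,4,5,6,7,8,9]=35  [2,3,4,5,6,8,9]=7  [3,4,5,6,7,8,9]=21
  size 8 → [0,1,4,5,6,7,8,9]=70  [1,3,4,5,6,7,8,9]=56  [2,3,4,5,6,7,8,9]=28
  first=0(j) contributes 84
  first=2(k) contributes 126
|[w]| = 210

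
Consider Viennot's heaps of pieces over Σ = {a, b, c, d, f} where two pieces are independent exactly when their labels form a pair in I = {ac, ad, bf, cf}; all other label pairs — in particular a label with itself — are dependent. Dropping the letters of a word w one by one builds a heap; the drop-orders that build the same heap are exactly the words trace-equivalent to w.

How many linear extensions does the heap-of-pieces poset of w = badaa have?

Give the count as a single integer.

drop 0:b onto floor
drop 1:a onto {0:b}
drop 2:d onto {0:b}
drop 3:a onto {1:a}
drop 4:a onto {3:a}
ground layer = {0:b}
drop-orders for the pieces not yet dropped (sum over which currently-grounded one goes next):
  1 to go: {2} 1  {4} 1
  2 to go: {2,4} 2  {3,4} 1
  3 to go: {1,3,4} 1  {2,3,4} 3
  if 0:b drops first: 4 orders

4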